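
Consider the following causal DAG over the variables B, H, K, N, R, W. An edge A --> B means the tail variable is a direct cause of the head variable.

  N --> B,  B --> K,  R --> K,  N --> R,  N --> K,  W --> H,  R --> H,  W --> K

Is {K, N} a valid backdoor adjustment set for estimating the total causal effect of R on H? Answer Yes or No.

Backdoor paths from R to H (paths whose first edge points into R):
  P1: R <- N -> B -> K <- W -> H
  P2: R <- N -> K <- W -> H
Condition 1 (no descendant of R in the set): FAILS — K is a descendant of R.
Condition 2 (every backdoor path blocked by {K, N}):
  P1: blocked at fork node N ∈ conditioning set.
  P2: blocked at fork node N ∈ conditioning set.
{K, N} does not satisfy the backdoor criterion.

No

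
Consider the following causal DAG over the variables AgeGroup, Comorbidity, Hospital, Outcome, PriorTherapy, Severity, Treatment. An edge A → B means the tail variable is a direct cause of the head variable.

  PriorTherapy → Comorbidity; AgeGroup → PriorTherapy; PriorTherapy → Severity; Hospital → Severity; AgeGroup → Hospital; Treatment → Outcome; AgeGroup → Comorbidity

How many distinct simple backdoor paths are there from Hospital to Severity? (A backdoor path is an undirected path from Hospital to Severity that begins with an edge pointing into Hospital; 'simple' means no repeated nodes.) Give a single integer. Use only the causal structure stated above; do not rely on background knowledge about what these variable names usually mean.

2

A backdoor path from Hospital to Severity is any simple undirected path whose first edge points into Hospital (i.e. leaves Hospital via a parent).
Parents of Hospital: {AgeGroup}.
Enumerating:
  P1: Hospital <- AgeGroup -> PriorTherapy -> Severity
  P2: Hospital <- AgeGroup -> Comorbidity <- PriorTherapy -> Severity
That exhausts the simple backdoor paths. Count: 2.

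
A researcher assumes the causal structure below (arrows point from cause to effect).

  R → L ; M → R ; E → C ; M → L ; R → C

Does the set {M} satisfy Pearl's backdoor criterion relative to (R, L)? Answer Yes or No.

Yes

Backdoor paths from R to L (paths whose first edge points into R):
  P1: R <- M -> L
Condition 1 (no descendant of R in the set): holds — descendants of R are {C, L}; none are in {M}.
Condition 2 (every backdoor path blocked by {M}):
  P1: blocked at fork node M ∈ conditioning set.
{M} satisfies the backdoor criterion.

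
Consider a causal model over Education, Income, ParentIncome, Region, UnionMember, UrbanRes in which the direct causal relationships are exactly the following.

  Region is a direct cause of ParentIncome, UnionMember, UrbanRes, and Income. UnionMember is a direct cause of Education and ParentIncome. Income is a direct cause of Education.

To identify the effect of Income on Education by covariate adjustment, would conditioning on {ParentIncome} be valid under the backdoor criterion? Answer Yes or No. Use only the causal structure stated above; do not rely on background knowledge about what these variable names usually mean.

Backdoor paths from Income to Education (paths whose first edge points into Income):
  P1: Income <- Region -> UnionMember -> Education
  P2: Income <- Region -> ParentIncome <- UnionMember -> Education
Condition 1 (no descendant of Income in the set): holds — descendants of Income are {Education}; none are in {ParentIncome}.
Condition 2 (every backdoor path blocked by {ParentIncome}):
  P1: open — no interior node is in the conditioning set.
  P2: open — collider(s) ParentIncome are conditioned on (or have a conditioned descendant) and no non-collider on the path is in the set.
{ParentIncome} does not satisfy the backdoor criterion.

No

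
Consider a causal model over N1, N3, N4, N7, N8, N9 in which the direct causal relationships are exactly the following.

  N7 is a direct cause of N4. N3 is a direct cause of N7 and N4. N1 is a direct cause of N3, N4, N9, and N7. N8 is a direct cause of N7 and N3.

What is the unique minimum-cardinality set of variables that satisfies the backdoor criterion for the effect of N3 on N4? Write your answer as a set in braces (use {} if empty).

Variables eligible for adjustment (non-descendants of N3, excluding N3 and N4): {N1, N8, N9}.
Backdoor paths from N3 to N4:
  P1: N3 <- N1 -> N7 -> N4
  P2: N3 <- N1 -> N4
  P3: N3 <- N8 -> N7 <- N1 -> N4
  P4: N3 <- N8 -> N7 -> N4
The empty set is not sufficient: P1 (N3 <- N1 -> N7 -> N4) has no collider blocking it and no conditioned non-collider, so it is open.
Try {N1, N8}:
  P1: blocked at fork node N1 ∈ conditioning set.
  P2: blocked at fork node N1 ∈ conditioning set.
  P3: blocked at fork node N8 ∈ conditioning set.
  P4: blocked at fork node N8 ∈ conditioning set.
{N1, N8} contains no descendant of N3 and blocks every backdoor path.
Every element of {N1, N8} is needed (dropping N1 leaves P1 open; dropping N8 leaves P4 open), so no proper subset is valid.
Among all size-2 subsets of the eligible variables, only {N1, N8} blocks every backdoor path, so it is the unique smallest valid adjustment set.

{N1, N8}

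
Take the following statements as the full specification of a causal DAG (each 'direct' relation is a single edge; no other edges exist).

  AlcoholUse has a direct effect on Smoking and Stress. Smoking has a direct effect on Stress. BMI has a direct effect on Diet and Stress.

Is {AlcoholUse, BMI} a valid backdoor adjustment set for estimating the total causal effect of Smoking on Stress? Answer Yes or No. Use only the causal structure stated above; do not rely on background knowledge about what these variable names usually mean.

Backdoor paths from Smoking to Stress (paths whose first edge points into Smoking):
  P1: Smoking <- AlcoholUse -> Stress
Condition 1 (no descendant of Smoking in the set): holds — descendants of Smoking are {Stress}; none are in {AlcoholUse, BMI}.
Condition 2 (every backdoor path blocked by {AlcoholUse, BMI}):
  P1: blocked at fork node AlcoholUse ∈ conditioning set.
{AlcoholUse, BMI} satisfies the backdoor criterion.

Yes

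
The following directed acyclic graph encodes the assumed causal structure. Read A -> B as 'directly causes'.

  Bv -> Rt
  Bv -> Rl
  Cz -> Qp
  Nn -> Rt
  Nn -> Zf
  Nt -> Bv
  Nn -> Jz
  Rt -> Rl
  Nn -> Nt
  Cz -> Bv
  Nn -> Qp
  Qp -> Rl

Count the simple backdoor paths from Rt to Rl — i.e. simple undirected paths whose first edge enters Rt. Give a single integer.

A backdoor path from Rt to Rl is any simple undirected path whose first edge points into Rt (i.e. leaves Rt via a parent).
Parents of Rt: {Bv, Nn}.
Enumerating:
  P1: Rt <- Nn -> Nt -> Bv <- Cz -> Qp -> Rl
  P2: Rt <- Nn -> Nt -> Bv -> Rl
  P3: Rt <- Nn -> Qp <- Cz -> Bv -> Rl
  P4: Rt <- Nn -> Qp -> Rl
  P5: Rt <- Bv <- Nt <- Nn -> Qp -> Rl
  P6: Rt <- Bv <- Cz -> Qp -> Rl
  P7: Rt <- Bv -> Rl
That exhausts the simple backdoor paths. Count: 7.

7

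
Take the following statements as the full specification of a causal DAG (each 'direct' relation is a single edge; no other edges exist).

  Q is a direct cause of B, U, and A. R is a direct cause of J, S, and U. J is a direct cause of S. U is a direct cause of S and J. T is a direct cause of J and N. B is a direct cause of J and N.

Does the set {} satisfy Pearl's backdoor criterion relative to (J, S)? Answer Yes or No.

Backdoor paths from J to S (paths whose first edge points into J):
  P1: J <- R -> U -> S
  P2: J <- R -> S
  P3: J <- U <- R -> S
  P4: J <- U -> S
  P5: J <- T -> N <- B <- Q -> U <- R -> S
  P6: J <- T -> N <- B <- Q -> U -> S
  P7: J <- B <- Q -> U <- R -> S
  P8: J <- B <- Q -> U -> S
Condition 1 (no descendant of J in the set): holds — descendants of J are {S}; none are in {}.
Condition 2 (every backdoor path blocked by {}):
  P1: open — no interior node is in the conditioning set.
  P2: open — no interior node is in the conditioning set.
  P3: open — no interior node is in the conditioning set.
  P4: open — no interior node is in the conditioning set.
  P5: blocked at collider N (neither it nor any descendant is in the conditioning set).
  P6: blocked at collider N (neither it nor any descendant is in the conditioning set).
  P7: blocked at collider U (neither it nor any descendant is in the conditioning set).
  P8: open — no interior node is in the conditioning set.
{} does not satisfy the backdoor criterion.

No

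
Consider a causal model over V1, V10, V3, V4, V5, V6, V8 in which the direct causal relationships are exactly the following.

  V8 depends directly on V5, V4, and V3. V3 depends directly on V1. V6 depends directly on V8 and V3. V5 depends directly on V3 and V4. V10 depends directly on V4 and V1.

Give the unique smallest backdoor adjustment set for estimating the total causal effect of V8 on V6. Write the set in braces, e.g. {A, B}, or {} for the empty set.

{V3}

Variables eligible for adjustment (non-descendants of V8, excluding V8 and V6): {V1, V10, V3, V4, V5}.
Backdoor paths from V8 to V6:
  P1: V8 <- V4 -> V5 <- V3 -> V6
  P2: V8 <- V4 -> V10 <- V1 -> V3 -> V6
  P3: V8 <- V3 -> V6
  P4: V8 <- V5 <- V4 -> V10 <- V1 -> V3 -> V6
  P5: V8 <- V5 <- V3 -> V6
The empty set is not sufficient: P3 (V8 <- V3 -> V6) has no collider blocking it and no conditioned non-collider, so it is open.
Try {V3}:
  P1: blocked at collider V5 (neither it nor any descendant is in the conditioning set).
  P2: blocked at collider V10 (neither it nor any descendant is in the conditioning set).
  P3: blocked at fork node V3 ∈ conditioning set.
  P4: blocked at collider V10 (neither it nor any descendant is in the conditioning set).
  P5: blocked at fork node V3 ∈ conditioning set.
{V3} contains no descendant of V8 and blocks every backdoor path.
No other singleton works — e.g. {V1} leaves P3 open — so {V3} is the unique smallest valid adjustment set.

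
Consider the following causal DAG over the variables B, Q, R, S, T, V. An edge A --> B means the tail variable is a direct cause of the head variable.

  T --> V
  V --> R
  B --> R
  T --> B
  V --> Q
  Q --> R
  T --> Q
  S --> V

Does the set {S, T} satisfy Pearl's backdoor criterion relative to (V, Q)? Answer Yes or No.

Backdoor paths from V to Q (paths whose first edge points into V):
  P1: V <- T -> B -> R <- Q
  P2: V <- T -> Q
Condition 1 (no descendant of V in the set): holds — descendants of V are {Q, R}; none are in {S, T}.
Condition 2 (every backdoor path blocked by {S, T}):
  P1: blocked at fork node T ∈ conditioning set.
  P2: blocked at fork node T ∈ conditioning set.
{S, T} satisfies the backdoor criterion.

Yes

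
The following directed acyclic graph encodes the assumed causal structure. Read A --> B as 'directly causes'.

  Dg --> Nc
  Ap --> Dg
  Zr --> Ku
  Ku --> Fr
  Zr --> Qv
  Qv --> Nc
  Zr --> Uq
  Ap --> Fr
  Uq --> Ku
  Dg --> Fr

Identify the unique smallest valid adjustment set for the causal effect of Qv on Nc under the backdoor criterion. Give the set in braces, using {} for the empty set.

{}

Variables eligible for adjustment (non-descendants of Qv, excluding Qv and Nc): {Ap, Dg, Fr, Ku, Uq, Zr}.
Backdoor paths from Qv to Nc:
  P1: Qv <- Zr -> Uq -> Ku -> Fr <- Ap -> Dg -> Nc
  P2: Qv <- Zr -> Uq -> Ku -> Fr <- Dg -> Nc
  P3: Qv <- Zr -> Ku -> Fr <- Ap -> Dg -> Nc
  P4: Qv <- Zr -> Ku -> Fr <- Dg -> Nc
Each backdoor path contains an unconditioned collider, so every path is already blocked with the empty conditioning set:
  P1: blocked at collider Fr (neither it nor any descendant is in the conditioning set).
  P2: blocked at collider Fr (neither it nor any descendant is in the conditioning set).
  P3: blocked at collider Fr (neither it nor any descendant is in the conditioning set).
  P4: blocked at collider Fr (neither it nor any descendant is in the conditioning set).
The empty set is therefore the unique smallest valid set.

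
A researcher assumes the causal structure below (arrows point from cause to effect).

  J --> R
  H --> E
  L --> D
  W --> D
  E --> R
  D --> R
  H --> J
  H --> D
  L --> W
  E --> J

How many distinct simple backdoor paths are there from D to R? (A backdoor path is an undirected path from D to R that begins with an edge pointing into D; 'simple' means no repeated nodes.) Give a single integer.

4

A backdoor path from D to R is any simple undirected path whose first edge points into D (i.e. leaves D via a parent).
Parents of D: {H, L, W}.
Enumerating:
  P1: D <- H -> E -> J -> R
  P2: D <- H -> E -> R
  P3: D <- H -> J <- E -> R
  P4: D <- H -> J -> R
That exhausts the simple backdoor paths. Count: 4.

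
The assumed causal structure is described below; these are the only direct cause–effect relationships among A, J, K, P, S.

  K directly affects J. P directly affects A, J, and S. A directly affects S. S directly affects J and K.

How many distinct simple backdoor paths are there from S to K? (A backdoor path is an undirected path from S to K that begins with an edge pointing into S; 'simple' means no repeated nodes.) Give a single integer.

A backdoor path from S to K is any simple undirected path whose first edge points into S (i.e. leaves S via a parent).
Parents of S: {A, P}.
Enumerating:
  P1: S <- P -> J <- K
  P2: S <- A <- P -> J <- K
That exhausts the simple backdoor paths. Count: 2.

2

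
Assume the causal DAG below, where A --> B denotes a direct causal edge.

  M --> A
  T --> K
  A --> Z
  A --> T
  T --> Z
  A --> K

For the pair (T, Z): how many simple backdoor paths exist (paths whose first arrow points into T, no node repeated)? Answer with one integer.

1

A backdoor path from T to Z is any simple undirected path whose first edge points into T (i.e. leaves T via a parent).
Parents of T: {A}.
Enumerating:
  P1: T <- A -> Z
That exhausts the simple backdoor paths. Count: 1.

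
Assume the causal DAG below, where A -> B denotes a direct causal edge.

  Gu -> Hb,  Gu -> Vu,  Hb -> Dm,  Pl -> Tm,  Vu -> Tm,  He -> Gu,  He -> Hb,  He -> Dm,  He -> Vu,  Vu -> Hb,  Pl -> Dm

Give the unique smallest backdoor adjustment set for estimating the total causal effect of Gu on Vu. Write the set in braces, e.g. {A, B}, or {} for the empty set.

Variables eligible for adjustment (non-descendants of Gu, excluding Gu and Vu): {He, Pl}.
Backdoor paths from Gu to Vu:
  P1: Gu <- He -> Vu
  P2: Gu <- He -> Hb <- Vu
  P3: Gu <- He -> Hb -> Dm <- Pl -> Tm <- Vu
  P4: Gu <- He -> Dm <- Pl -> Tm <- Vu
  P5: Gu <- He -> Dm <- Hb <- Vu
The empty set is not sufficient: P1 (Gu <- He -> Vu) has no collider blocking it and no conditioned non-collider, so it is open.
Try {He}:
  P1: blocked at fork node He ∈ conditioning set.
  P2: blocked at fork node He ∈ conditioning set.
  P3: blocked at fork node He ∈ conditioning set.
  P4: blocked at fork node He ∈ conditioning set.
  P5: blocked at fork node He ∈ conditioning set.
{He} contains no descendant of Gu and blocks every backdoor path.
No other singleton works — e.g. {Pl} leaves P1 open — so {He} is the unique smallest valid adjustment set.

{He}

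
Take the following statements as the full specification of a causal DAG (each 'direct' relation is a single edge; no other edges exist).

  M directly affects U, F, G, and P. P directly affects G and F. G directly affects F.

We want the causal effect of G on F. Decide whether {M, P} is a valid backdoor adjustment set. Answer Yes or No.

Yes

Backdoor paths from G to F (paths whose first edge points into G):
  P1: G <- M -> P -> F
  P2: G <- M -> F
  P3: G <- P <- M -> F
  P4: G <- P -> F
Condition 1 (no descendant of G in the set): holds — descendants of G are {F}; none are in {M, P}.
Condition 2 (every backdoor path blocked by {M, P}):
  P1: blocked at fork node M ∈ conditioning set.
  P2: blocked at fork node M ∈ conditioning set.
  P3: blocked at chain node P ∈ conditioning set.
  P4: blocked at fork node P ∈ conditioning set.
{M, P} satisfies the backdoor criterion.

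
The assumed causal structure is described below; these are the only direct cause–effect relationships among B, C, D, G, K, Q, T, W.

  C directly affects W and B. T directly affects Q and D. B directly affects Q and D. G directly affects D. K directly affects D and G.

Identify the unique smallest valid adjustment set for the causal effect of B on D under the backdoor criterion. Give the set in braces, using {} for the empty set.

Variables eligible for adjustment (non-descendants of B, excluding B and D): {C, G, K, T, W}.
Backdoor paths from B to D:
  (none)
With no backdoor paths the empty set already satisfies the criterion, and it is trivially minimal.

{}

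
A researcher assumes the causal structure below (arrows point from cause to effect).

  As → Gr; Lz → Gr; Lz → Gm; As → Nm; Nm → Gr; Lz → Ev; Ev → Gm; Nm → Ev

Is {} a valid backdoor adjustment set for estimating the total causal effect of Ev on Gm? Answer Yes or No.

No

Backdoor paths from Ev to Gm (paths whose first edge points into Ev):
  P1: Ev <- Lz -> Gm
  P2: Ev <- Nm <- As -> Gr <- Lz -> Gm
  P3: Ev <- Nm -> Gr <- Lz -> Gm
Condition 1 (no descendant of Ev in the set): holds — descendants of Ev are {Gm}; none are in {}.
Condition 2 (every backdoor path blocked by {}):
  P1: open — no interior node is in the conditioning set.
  P2: blocked at collider Gr (neither it nor any descendant is in the conditioning set).
  P3: blocked at collider Gr (neither it nor any descendant is in the conditioning set).
{} does not satisfy the backdoor criterion.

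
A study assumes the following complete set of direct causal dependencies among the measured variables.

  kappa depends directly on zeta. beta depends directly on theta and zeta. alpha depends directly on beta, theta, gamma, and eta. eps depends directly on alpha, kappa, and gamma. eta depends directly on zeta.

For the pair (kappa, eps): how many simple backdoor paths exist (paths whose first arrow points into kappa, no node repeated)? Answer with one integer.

6

A backdoor path from kappa to eps is any simple undirected path whose first edge points into kappa (i.e. leaves kappa via a parent).
Parents of kappa: {zeta}.
Enumerating:
  P1: kappa <- zeta -> eta -> alpha <- gamma -> eps
  P2: kappa <- zeta -> eta -> alpha -> eps
  P3: kappa <- zeta -> beta <- theta -> alpha <- gamma -> eps
  P4: kappa <- zeta -> beta <- theta -> alpha -> eps
  P5: kappa <- zeta -> beta -> alpha <- gamma -> eps
  P6: kappa <- zeta -> beta -> alpha -> eps
That exhausts the simple backdoor paths. Count: 6.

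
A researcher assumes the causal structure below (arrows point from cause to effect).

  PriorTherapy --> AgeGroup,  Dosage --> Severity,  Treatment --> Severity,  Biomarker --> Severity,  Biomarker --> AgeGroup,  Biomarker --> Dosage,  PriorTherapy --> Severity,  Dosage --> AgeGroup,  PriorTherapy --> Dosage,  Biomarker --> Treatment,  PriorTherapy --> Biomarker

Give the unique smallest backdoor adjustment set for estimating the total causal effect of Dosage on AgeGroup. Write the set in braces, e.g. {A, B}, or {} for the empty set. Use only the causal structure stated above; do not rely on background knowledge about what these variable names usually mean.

Variables eligible for adjustment (non-descendants of Dosage, excluding Dosage and AgeGroup): {Biomarker, PriorTherapy, Treatment}.
Backdoor paths from Dosage to AgeGroup:
  P1: Dosage <- PriorTherapy -> Biomarker -> AgeGroup
  P2: Dosage <- PriorTherapy -> Severity <- Biomarker -> AgeGroup
  P3: Dosage <- PriorTherapy -> Severity <- Treatment <- Biomarker -> AgeGroup
  P4: Dosage <- PriorTherapy -> AgeGroup
  P5: Dosage <- Biomarker <- PriorTherapy -> AgeGroup
  P6: Dosage <- Biomarker -> Treatment -> Severity <- PriorTherapy -> AgeGroup
  P7: Dosage <- Biomarker -> Severity <- PriorTherapy -> AgeGroup
  P8: Dosage <- Biomarker -> AgeGroup
The empty set is not sufficient: P1 (Dosage <- PriorTherapy -> Biomarker -> AgeGroup) has no collider blocking it and no conditioned non-collider, so it is open.
Try {Biomarker, PriorTherapy}:
  P1: blocked at fork node PriorTherapy ∈ conditioning set.
  P2: blocked at fork node PriorTherapy ∈ conditioning set.
  P3: blocked at fork node PriorTherapy ∈ conditioning set.
  P4: blocked at fork node PriorTherapy ∈ conditioning set.
  P5: blocked at chain node Biomarker ∈ conditioning set.
  P6: blocked at fork node Biomarker ∈ conditioning set.
  P7: blocked at fork node Biomarker ∈ conditioning set.
  P8: blocked at fork node Biomarker ∈ conditioning set.
{Biomarker, PriorTherapy} contains no descendant of Dosage and blocks every backdoor path.
Every element of {Biomarker, PriorTherapy} is needed (dropping Biomarker leaves P8 open; dropping PriorTherapy leaves P4 open), so no proper subset is valid.
Among all size-2 subsets of the eligible variables, only {Biomarker, PriorTherapy} blocks every backdoor path, so it is the unique smallest valid adjustment set.

{Biomarker, PriorTherapy}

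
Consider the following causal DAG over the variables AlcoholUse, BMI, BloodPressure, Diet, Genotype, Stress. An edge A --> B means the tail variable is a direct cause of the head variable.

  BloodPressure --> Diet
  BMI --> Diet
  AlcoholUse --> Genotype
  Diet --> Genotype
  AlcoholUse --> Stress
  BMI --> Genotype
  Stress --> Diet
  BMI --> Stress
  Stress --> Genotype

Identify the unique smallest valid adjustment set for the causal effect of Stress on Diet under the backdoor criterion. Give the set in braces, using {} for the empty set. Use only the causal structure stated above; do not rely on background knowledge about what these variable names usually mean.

Variables eligible for adjustment (non-descendants of Stress, excluding Stress and Diet): {AlcoholUse, BMI, BloodPressure}.
Backdoor paths from Stress to Diet:
  P1: Stress <- AlcoholUse -> Genotype <- BMI -> Diet
  P2: Stress <- AlcoholUse -> Genotype <- Diet
  P3: Stress <- BMI -> Diet
  P4: Stress <- BMI -> Genotype <- Diet
The empty set is not sufficient: P3 (Stress <- BMI -> Diet) has no collider blocking it and no conditioned non-collider, so it is open.
Try {BMI}:
  P1: blocked at collider Genotype (neither it nor any descendant is in the conditioning set).
  P2: blocked at collider Genotype (neither it nor any descendant is in the conditioning set).
  P3: blocked at fork node BMI ∈ conditioning set.
  P4: blocked at fork node BMI ∈ conditioning set.
{BMI} contains no descendant of Stress and blocks every backdoor path.
No other singleton works — e.g. {AlcoholUse} leaves P3 open — so {BMI} is the unique smallest valid adjustment set.

{BMI}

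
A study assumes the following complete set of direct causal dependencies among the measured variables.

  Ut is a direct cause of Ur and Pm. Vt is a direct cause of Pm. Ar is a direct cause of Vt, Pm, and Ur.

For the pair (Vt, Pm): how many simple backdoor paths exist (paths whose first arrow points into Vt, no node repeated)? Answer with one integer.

2

A backdoor path from Vt to Pm is any simple undirected path whose first edge points into Vt (i.e. leaves Vt via a parent).
Parents of Vt: {Ar}.
Enumerating:
  P1: Vt <- Ar -> Pm
  P2: Vt <- Ar -> Ur <- Ut -> Pm
That exhausts the simple backdoor paths. Count: 2.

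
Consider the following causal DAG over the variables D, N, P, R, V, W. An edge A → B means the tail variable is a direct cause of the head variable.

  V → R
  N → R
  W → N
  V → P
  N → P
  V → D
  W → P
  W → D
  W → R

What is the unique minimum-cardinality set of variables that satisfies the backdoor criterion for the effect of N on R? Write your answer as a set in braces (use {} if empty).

Variables eligible for adjustment (non-descendants of N, excluding N and R): {D, V, W}.
Backdoor paths from N to R:
  P1: N <- W -> R
  P2: N <- W -> D <- V -> R
  P3: N <- W -> P <- V -> R
The empty set is not sufficient: P1 (N <- W -> R) has no collider blocking it and no conditioned non-collider, so it is open.
Try {W}:
  P1: blocked at fork node W ∈ conditioning set.
  P2: blocked at fork node W ∈ conditioning set.
  P3: blocked at fork node W ∈ conditioning set.
{W} contains no descendant of N and blocks every backdoor path.
No other singleton works — e.g. {V} leaves P1 open — so {W} is the unique smallest valid adjustment set.

{W}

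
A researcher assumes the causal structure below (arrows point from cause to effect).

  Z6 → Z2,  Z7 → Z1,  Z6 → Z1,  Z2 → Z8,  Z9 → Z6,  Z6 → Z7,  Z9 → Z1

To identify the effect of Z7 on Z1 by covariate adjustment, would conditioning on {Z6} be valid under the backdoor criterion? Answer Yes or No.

Backdoor paths from Z7 to Z1 (paths whose first edge points into Z7):
  P1: Z7 <- Z6 <- Z9 -> Z1
  P2: Z7 <- Z6 -> Z1
Condition 1 (no descendant of Z7 in the set): holds — descendants of Z7 are {Z1}; none are in {Z6}.
Condition 2 (every backdoor path blocked by {Z6}):
  P1: blocked at chain node Z6 ∈ conditioning set.
  P2: blocked at fork node Z6 ∈ conditioning set.
{Z6} satisfies the backdoor criterion.

Yes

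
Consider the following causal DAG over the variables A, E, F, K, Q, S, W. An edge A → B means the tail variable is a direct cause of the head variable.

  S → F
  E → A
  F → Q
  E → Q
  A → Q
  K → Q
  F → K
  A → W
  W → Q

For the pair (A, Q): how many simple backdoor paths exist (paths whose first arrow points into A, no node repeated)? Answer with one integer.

1

A backdoor path from A to Q is any simple undirected path whose first edge points into A (i.e. leaves A via a parent).
Parents of A: {E}.
Enumerating:
  P1: A <- E -> Q
That exhausts the simple backdoor paths. Count: 1.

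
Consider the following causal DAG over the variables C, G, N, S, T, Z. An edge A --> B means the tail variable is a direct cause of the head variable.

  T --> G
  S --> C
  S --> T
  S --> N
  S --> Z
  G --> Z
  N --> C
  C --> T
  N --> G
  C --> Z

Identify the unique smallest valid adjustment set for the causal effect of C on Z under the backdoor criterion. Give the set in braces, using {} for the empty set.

Variables eligible for adjustment (non-descendants of C, excluding C and Z): {N, S}.
Backdoor paths from C to Z:
  P1: C <- S -> N -> G -> Z
  P2: C <- S -> T -> G -> Z
  P3: C <- S -> Z
  P4: C <- N <- S -> T -> G -> Z
  P5: C <- N <- S -> Z
  P6: C <- N -> G <- T <- S -> Z
  P7: C <- N -> G -> Z
The empty set is not sufficient: P1 (C <- S -> N -> G -> Z) has no collider blocking it and no conditioned non-collider, so it is open.
Try {N, S}:
  P1: blocked at fork node S ∈ conditioning set.
  P2: blocked at fork node S ∈ conditioning set.
  P3: blocked at fork node S ∈ conditioning set.
  P4: blocked at chain node N ∈ conditioning set.
  P5: blocked at chain node N ∈ conditioning set.
  P6: blocked at fork node N ∈ conditioning set.
  P7: blocked at fork node N ∈ conditioning set.
{N, S} contains no descendant of C and blocks every backdoor path.
Every element of {N, S} is needed (dropping N leaves P7 open; dropping S leaves P2 open), so no proper subset is valid.
Among all size-2 subsets of the eligible variables, only {N, S} blocks every backdoor path, so it is the unique smallest valid adjustment set.

{N, S}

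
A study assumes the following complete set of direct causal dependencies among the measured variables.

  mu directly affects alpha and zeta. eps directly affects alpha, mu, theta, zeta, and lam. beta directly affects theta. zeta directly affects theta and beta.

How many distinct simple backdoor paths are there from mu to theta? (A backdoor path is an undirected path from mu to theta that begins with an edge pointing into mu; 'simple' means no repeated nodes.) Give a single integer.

3

A backdoor path from mu to theta is any simple undirected path whose first edge points into mu (i.e. leaves mu via a parent).
Parents of mu: {eps}.
Enumerating:
  P1: mu <- eps -> zeta -> beta -> theta
  P2: mu <- eps -> zeta -> theta
  P3: mu <- eps -> theta
That exhausts the simple backdoor paths. Count: 3.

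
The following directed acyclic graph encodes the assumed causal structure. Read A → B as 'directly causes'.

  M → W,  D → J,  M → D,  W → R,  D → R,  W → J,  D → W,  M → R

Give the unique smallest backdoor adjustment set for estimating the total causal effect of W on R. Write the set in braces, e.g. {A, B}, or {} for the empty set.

Variables eligible for adjustment (non-descendants of W, excluding W and R): {D, M}.
Backdoor paths from W to R:
  P1: W <- M -> D -> R
  P2: W <- M -> R
  P3: W <- D <- M -> R
  P4: W <- D -> R
The empty set is not sufficient: P1 (W <- M -> D -> R) has no collider blocking it and no conditioned non-collider, so it is open.
Try {D, M}:
  P1: blocked at fork node M ∈ conditioning set.
  P2: blocked at fork node M ∈ conditioning set.
  P3: blocked at chain node D ∈ conditioning set.
  P4: blocked at fork node D ∈ conditioning set.
{D, M} contains no descendant of W and blocks every backdoor path.
Every element of {D, M} is needed (dropping D leaves P4 open; dropping M leaves P2 open), so no proper subset is valid.
Among all size-2 subsets of the eligible variables, only {D, M} blocks every backdoor path, so it is the unique smallest valid adjustment set.

{D, M}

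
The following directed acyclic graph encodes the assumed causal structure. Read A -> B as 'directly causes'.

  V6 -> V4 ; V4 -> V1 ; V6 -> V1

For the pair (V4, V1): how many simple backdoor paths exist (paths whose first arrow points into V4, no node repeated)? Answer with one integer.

1

A backdoor path from V4 to V1 is any simple undirected path whose first edge points into V4 (i.e. leaves V4 via a parent).
Parents of V4: {V6}.
Enumerating:
  P1: V4 <- V6 -> V1
That exhausts the simple backdoor paths. Count: 1.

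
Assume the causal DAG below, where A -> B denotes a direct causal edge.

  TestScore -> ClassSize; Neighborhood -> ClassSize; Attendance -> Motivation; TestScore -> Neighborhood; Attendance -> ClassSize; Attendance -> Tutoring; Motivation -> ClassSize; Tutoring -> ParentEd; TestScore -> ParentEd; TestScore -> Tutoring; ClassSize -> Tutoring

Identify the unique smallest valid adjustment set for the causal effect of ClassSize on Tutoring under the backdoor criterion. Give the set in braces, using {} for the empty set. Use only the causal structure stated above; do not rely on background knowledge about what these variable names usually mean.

{Attendance, TestScore}

Variables eligible for adjustment (non-descendants of ClassSize, excluding ClassSize and Tutoring): {Attendance, Motivation, Neighborhood, TestScore}.
Backdoor paths from ClassSize to Tutoring:
  P1: ClassSize <- TestScore -> Tutoring
  P2: ClassSize <- TestScore -> ParentEd <- Tutoring
  P3: ClassSize <- Attendance -> Tutoring
  P4: ClassSize <- Motivation <- Attendance -> Tutoring
  P5: ClassSize <- Neighborhood <- TestScore -> Tutoring
  P6: ClassSize <- Neighborhood <- TestScore -> ParentEd <- Tutoring
The empty set is not sufficient: P1 (ClassSize <- TestScore -> Tutoring) has no collider blocking it and no conditioned non-collider, so it is open.
Try {Attendance, TestScore}:
  P1: blocked at fork node TestScore ∈ conditioning set.
  P2: blocked at fork node TestScore ∈ conditioning set.
  P3: blocked at fork node Attendance ∈ conditioning set.
  P4: blocked at fork node Attendance ∈ conditioning set.
  P5: blocked at fork node TestScore ∈ conditioning set.
  P6: blocked at fork node TestScore ∈ conditioning set.
{Attendance, TestScore} contains no descendant of ClassSize and blocks every backdoor path.
Every element of {Attendance, TestScore} is needed (dropping Attendance leaves P3 open; dropping TestScore leaves P1 open), so no proper subset is valid.
Among all size-2 subsets of the eligible variables, only {Attendance, TestScore} blocks every backdoor path, so it is the unique smallest valid adjustment set.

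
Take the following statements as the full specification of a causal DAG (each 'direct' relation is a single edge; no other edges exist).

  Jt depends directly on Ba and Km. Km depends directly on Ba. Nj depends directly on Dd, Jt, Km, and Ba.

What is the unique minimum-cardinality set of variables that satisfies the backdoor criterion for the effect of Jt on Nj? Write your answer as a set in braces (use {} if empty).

{Ba, Km}

Variables eligible for adjustment (non-descendants of Jt, excluding Jt and Nj): {Ba, Dd, Km}.
Backdoor paths from Jt to Nj:
  P1: Jt <- Ba -> Km -> Nj
  P2: Jt <- Ba -> Nj
  P3: Jt <- Km <- Ba -> Nj
  P4: Jt <- Km -> Nj
The empty set is not sufficient: P1 (Jt <- Ba -> Km -> Nj) has no collider blocking it and no conditioned non-collider, so it is open.
Try {Ba, Km}:
  P1: blocked at fork node Ba ∈ conditioning set.
  P2: blocked at fork node Ba ∈ conditioning set.
  P3: blocked at chain node Km ∈ conditioning set.
  P4: blocked at fork node Km ∈ conditioning set.
{Ba, Km} contains no descendant of Jt and blocks every backdoor path.
Every element of {Ba, Km} is needed (dropping Ba leaves P2 open; dropping Km leaves P4 open), so no proper subset is valid.
Among all size-2 subsets of the eligible variables, only {Ba, Km} blocks every backdoor path, so it is the unique smallest valid adjustment set.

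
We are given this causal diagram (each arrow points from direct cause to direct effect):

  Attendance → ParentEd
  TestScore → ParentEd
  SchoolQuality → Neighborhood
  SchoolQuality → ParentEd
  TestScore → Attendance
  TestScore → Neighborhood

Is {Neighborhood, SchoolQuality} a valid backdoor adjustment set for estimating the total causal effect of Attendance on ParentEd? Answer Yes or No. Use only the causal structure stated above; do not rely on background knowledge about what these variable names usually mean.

No

Backdoor paths from Attendance to ParentEd (paths whose first edge points into Attendance):
  P1: Attendance <- TestScore -> Neighborhood <- SchoolQuality -> ParentEd
  P2: Attendance <- TestScore -> ParentEd
Condition 1 (no descendant of Attendance in the set): holds — descendants of Attendance are {ParentEd}; none are in {Neighborhood, SchoolQuality}.
Condition 2 (every backdoor path blocked by {Neighborhood, SchoolQuality}):
  P1: blocked at fork node SchoolQuality ∈ conditioning set.
  P2: open — no interior node is in the conditioning set.
{Neighborhood, SchoolQuality} does not satisfy the backdoor criterion.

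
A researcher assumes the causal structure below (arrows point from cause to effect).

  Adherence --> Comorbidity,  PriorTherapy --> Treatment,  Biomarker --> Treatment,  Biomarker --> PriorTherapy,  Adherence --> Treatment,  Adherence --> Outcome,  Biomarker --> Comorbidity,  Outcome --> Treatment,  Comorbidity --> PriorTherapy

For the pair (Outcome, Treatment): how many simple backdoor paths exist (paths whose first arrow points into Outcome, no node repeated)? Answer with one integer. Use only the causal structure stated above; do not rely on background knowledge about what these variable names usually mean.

5

A backdoor path from Outcome to Treatment is any simple undirected path whose first edge points into Outcome (i.e. leaves Outcome via a parent).
Parents of Outcome: {Adherence}.
Enumerating:
  P1: Outcome <- Adherence -> Comorbidity <- Biomarker -> PriorTherapy -> Treatment
  P2: Outcome <- Adherence -> Comorbidity <- Biomarker -> Treatment
  P3: Outcome <- Adherence -> Comorbidity -> PriorTherapy <- Biomarker -> Treatment
  P4: Outcome <- Adherence -> Comorbidity -> PriorTherapy -> Treatment
  P5: Outcome <- Adherence -> Treatment
That exhausts the simple backdoor paths. Count: 5.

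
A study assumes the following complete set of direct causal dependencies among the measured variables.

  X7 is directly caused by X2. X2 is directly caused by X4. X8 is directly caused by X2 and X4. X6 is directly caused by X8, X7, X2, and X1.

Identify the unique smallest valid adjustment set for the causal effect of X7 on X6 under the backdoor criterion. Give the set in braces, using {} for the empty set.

{X2}

Variables eligible for adjustment (non-descendants of X7, excluding X7 and X6): {X1, X2, X4, X8}.
Backdoor paths from X7 to X6:
  P1: X7 <- X2 <- X4 -> X8 -> X6
  P2: X7 <- X2 -> X8 -> X6
  P3: X7 <- X2 -> X6
The empty set is not sufficient: P1 (X7 <- X2 <- X4 -> X8 -> X6) has no collider blocking it and no conditioned non-collider, so it is open.
Try {X2}:
  P1: blocked at chain node X2 ∈ conditioning set.
  P2: blocked at fork node X2 ∈ conditioning set.
  P3: blocked at fork node X2 ∈ conditioning set.
{X2} contains no descendant of X7 and blocks every backdoor path.
No other singleton works — e.g. {X4} leaves P2 open — so {X2} is the unique smallest valid adjustment set.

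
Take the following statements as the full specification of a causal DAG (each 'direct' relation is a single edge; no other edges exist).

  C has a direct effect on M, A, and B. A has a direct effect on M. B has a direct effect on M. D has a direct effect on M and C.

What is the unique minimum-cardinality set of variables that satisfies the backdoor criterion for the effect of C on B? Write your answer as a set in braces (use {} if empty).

Variables eligible for adjustment (non-descendants of C, excluding C and B): {D}.
Backdoor paths from C to B:
  P1: C <- D -> M <- B
Each backdoor path contains an unconditioned collider, so every path is already blocked with the empty conditioning set:
  P1: blocked at collider M (neither it nor any descendant is in the conditioning set).
The empty set is therefore the unique smallest valid set.

{}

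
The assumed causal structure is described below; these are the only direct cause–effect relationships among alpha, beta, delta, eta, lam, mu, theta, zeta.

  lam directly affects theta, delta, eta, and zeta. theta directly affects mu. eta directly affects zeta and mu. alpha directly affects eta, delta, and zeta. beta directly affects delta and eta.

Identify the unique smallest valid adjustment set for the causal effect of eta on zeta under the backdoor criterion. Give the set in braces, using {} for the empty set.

{alpha, lam}

Variables eligible for adjustment (non-descendants of eta, excluding eta and zeta): {alpha, beta, delta, lam, theta}.
Backdoor paths from eta to zeta:
  P1: eta <- lam -> zeta
  P2: eta <- lam -> delta <- alpha -> zeta
  P3: eta <- alpha -> zeta
  P4: eta <- alpha -> delta <- lam -> zeta
  P5: eta <- beta -> delta <- lam -> zeta
  P6: eta <- beta -> delta <- alpha -> zeta
The empty set is not sufficient: P1 (eta <- lam -> zeta) has no collider blocking it and no conditioned non-collider, so it is open.
Try {alpha, lam}:
  P1: blocked at fork node lam ∈ conditioning set.
  P2: blocked at fork node lam ∈ conditioning set.
  P3: blocked at fork node alpha ∈ conditioning set.
  P4: blocked at fork node alpha ∈ conditioning set.
  P5: blocked at collider delta (neither it nor any descendant is in the conditioning set).
  P6: blocked at collider delta (neither it nor any descendant is in the conditioning set).
{alpha, lam} contains no descendant of eta and blocks every backdoor path.
Every element of {alpha, lam} is needed (dropping alpha leaves P3 open; dropping lam leaves P1 open), so no proper subset is valid.
Among all size-2 subsets of the eligible variables, only {alpha, lam} blocks every backdoor path, so it is the unique smallest valid adjustment set.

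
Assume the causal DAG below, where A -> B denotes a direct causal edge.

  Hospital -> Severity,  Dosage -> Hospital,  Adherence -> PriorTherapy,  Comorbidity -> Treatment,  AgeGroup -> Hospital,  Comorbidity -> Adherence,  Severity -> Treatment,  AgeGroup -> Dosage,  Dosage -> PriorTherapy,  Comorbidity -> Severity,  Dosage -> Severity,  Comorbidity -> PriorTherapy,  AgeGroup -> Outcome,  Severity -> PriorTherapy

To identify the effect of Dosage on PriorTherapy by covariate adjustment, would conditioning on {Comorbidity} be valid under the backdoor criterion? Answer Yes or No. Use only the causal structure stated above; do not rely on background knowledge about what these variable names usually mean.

Backdoor paths from Dosage to PriorTherapy (paths whose first edge points into Dosage):
  P1: Dosage <- AgeGroup -> Hospital -> Severity <- Comorbidity -> Adherence -> PriorTherapy
  P2: Dosage <- AgeGroup -> Hospital -> Severity <- Comorbidity -> PriorTherapy
  P3: Dosage <- AgeGroup -> Hospital -> Severity -> PriorTherapy
  P4: Dosage <- AgeGroup -> Hospital -> Severity -> Treatment <- Comorbidity -> Adherence -> PriorTherapy
  P5: Dosage <- AgeGroup -> Hospital -> Severity -> Treatment <- Comorbidity -> PriorTherapy
Condition 1 (no descendant of Dosage in the set): holds — descendants of Dosage are {Hospital, PriorTherapy, Severity, Treatment}; none are in {Comorbidity}.
Condition 2 (every backdoor path blocked by {Comorbidity}):
  P1: blocked at collider Severity (neither it nor any descendant is in the conditioning set).
  P2: blocked at collider Severity (neither it nor any descendant is in the conditioning set).
  P3: open — no interior node is in the conditioning set.
  P4: blocked at collider Treatment (neither it nor any descendant is in the conditioning set).
  P5: blocked at collider Treatment (neither it nor any descendant is in the conditioning set).
{Comorbidity} does not satisfy the backdoor criterion.

No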